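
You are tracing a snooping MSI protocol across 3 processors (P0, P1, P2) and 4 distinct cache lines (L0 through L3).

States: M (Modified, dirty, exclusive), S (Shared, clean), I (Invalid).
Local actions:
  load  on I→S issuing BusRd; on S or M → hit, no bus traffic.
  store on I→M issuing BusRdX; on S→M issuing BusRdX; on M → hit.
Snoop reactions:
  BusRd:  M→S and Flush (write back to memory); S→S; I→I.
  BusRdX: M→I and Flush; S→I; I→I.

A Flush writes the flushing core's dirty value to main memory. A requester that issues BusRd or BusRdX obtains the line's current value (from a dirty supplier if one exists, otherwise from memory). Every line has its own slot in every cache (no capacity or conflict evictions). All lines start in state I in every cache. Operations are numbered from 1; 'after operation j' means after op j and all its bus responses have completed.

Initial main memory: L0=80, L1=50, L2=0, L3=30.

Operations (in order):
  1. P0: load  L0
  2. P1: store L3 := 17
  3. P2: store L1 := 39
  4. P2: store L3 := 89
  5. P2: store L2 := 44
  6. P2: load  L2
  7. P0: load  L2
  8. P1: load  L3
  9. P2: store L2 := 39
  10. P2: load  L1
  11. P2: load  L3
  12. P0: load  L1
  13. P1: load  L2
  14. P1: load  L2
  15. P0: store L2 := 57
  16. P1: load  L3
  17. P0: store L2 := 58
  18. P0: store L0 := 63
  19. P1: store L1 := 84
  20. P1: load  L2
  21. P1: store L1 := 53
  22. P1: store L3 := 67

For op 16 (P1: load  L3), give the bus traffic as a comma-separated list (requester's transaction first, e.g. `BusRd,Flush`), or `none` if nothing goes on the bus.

step 1: P0: load  L0  ⟶  SII  (L0)  txn=BusRd  M[L0]=80
step 2: P1: store L3 := 17  ⟶  IMI  (L3)  txn=BusRdX  M[L3]=30
step 3: P2: store L1 := 39  ⟶  IIM  (L1)  txn=BusRdX  M[L1]=50
step 4: P2: store L3 := 89  ⟶  IIM  (L3)  txn=BusRdX+Flush  M[L3]=17
step 5: P2: store L2 := 44  ⟶  IIM  (L2)  txn=BusRdX  M[L2]=0
step 6: P2: load  L2  ⟶  IIM  (L2)  txn=∅  M[L2]=0
step 7: P0: load  L2  ⟶  SIS  (L2)  txn=BusRd+Flush  M[L2]=44
step 8: P1: load  L3  ⟶  ISS  (L3)  txn=BusRd+Flush  M[L3]=89
step 9: P2: store L2 := 39  ⟶  IIM  (L2)  txn=BusRdX  M[L2]=44
step 10: P2: load  L1  ⟶  IIM  (L1)  txn=∅  M[L1]=50
step 11: P2: load  L3  ⟶  ISS  (L3)  txn=∅  M[L3]=89
step 12: P0: load  L1  ⟶  SIS  (L1)  txn=BusRd+Flush  M[L1]=39
step 13: P1: load  L2  ⟶  ISS  (L2)  txn=BusRd+Flush  M[L2]=39
step 14: P1: load  L2  ⟶  ISS  (L2)  txn=∅  M[L2]=39
step 15: P0: store L2 := 57  ⟶  MII  (L2)  txn=BusRdX  M[L2]=39
step 16: P1: load  L3  ⟶  ISS  (L3)  txn=∅  M[L3]=89
step 17: P0: store L2 := 58  ⟶  MII  (L2)  txn=∅  M[L2]=39
step 18: P0: store L0 := 63  ⟶  MII  (L0)  txn=BusRdX  M[L0]=80
step 19: P1: store L1 := 84  ⟶  IMI  (L1)  txn=BusRdX  M[L1]=39
step 20: P1: load  L2  ⟶  SSI  (L2)  txn=BusRd+Flush  M[L2]=58
step 21: P1: store L1 := 53  ⟶  IMI  (L1)  txn=∅  M[L1]=39
step 22: P1: store L3 := 67  ⟶  IMI  (L3)  txn=BusRdX  M[L3]=89

bus = none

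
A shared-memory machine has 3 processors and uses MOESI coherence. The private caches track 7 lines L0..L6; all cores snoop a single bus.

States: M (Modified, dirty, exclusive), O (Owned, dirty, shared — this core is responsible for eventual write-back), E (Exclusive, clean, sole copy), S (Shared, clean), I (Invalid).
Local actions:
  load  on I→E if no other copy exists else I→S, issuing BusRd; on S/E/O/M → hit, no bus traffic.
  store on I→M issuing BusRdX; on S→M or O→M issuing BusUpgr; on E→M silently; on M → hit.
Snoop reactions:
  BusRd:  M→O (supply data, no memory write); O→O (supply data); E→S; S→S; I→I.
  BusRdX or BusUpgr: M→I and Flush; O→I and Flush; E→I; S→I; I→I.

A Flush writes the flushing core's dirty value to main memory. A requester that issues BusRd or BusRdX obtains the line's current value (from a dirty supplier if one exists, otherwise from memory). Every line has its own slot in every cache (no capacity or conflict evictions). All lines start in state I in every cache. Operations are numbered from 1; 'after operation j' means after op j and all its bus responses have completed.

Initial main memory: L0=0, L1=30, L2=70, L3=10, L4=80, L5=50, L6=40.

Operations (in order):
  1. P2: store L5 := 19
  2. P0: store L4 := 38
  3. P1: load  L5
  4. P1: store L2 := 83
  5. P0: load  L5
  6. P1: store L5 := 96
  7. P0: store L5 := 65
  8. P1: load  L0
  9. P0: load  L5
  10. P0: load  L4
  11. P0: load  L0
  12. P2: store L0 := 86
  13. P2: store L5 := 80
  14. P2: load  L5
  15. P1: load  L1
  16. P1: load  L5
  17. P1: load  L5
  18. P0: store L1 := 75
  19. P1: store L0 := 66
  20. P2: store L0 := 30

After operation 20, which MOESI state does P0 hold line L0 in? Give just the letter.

state = I

step 1: P2: store L5 := 19  ⟶  IIM  (L5)  txn=BusRdX  M[L5]=50
step 2: P0: store L4 := 38  ⟶  MII  (L4)  txn=BusRdX  M[L4]=80
step 3: P1: load  L5  ⟶  ISO  (L5)  txn=BusRd  M[L5]=50
step 4: P1: store L2 := 83  ⟶  IMI  (L2)  txn=BusRdX  M[L2]=70
step 5: P0: load  L5  ⟶  SSO  (L5)  txn=BusRd  M[L5]=50
step 6: P1: store L5 := 96  ⟶  IMI  (L5)  txn=BusUpgr+Flush  M[L5]=19
step 7: P0: store L5 := 65  ⟶  MII  (L5)  txn=BusRdX+Flush  M[L5]=96
step 8: P1: load  L0  ⟶  IEI  (L0)  txn=BusRd  M[L0]=0
step 9: P0: load  L5  ⟶  MII  (L5)  txn=∅  M[L5]=96
step 10: P0: load  L4  ⟶  MII  (L4)  txn=∅  M[L4]=80
step 11: P0: load  L0  ⟶  SSI  (L0)  txn=BusRd  M[L0]=0
step 12: P2: store L0 := 86  ⟶  IIM  (L0)  txn=BusRdX  M[L0]=0
step 13: P2: store L5 := 80  ⟶  IIM  (L5)  txn=BusRdX+Flush  M[L5]=65
step 14: P2: load  L5  ⟶  IIM  (L5)  txn=∅  M[L5]=65
step 15: P1: load  L1  ⟶  IEI  (L1)  txn=BusRd  M[L1]=30
step 16: P1: load  L5  ⟶  ISO  (L5)  txn=BusRd  M[L5]=65
step 17: P1: load  L5  ⟶  ISO  (L5)  txn=∅  M[L5]=65
step 18: P0: store L1 := 75  ⟶  MII  (L1)  txn=BusRdX  M[L1]=30
step 19: P1: store L0 := 66  ⟶  IMI  (L0)  txn=BusRdX+Flush  M[L0]=86
step 20: P2: store L0 := 30  ⟶  IIM  (L0)  txn=BusRdX+Flush  M[L0]=66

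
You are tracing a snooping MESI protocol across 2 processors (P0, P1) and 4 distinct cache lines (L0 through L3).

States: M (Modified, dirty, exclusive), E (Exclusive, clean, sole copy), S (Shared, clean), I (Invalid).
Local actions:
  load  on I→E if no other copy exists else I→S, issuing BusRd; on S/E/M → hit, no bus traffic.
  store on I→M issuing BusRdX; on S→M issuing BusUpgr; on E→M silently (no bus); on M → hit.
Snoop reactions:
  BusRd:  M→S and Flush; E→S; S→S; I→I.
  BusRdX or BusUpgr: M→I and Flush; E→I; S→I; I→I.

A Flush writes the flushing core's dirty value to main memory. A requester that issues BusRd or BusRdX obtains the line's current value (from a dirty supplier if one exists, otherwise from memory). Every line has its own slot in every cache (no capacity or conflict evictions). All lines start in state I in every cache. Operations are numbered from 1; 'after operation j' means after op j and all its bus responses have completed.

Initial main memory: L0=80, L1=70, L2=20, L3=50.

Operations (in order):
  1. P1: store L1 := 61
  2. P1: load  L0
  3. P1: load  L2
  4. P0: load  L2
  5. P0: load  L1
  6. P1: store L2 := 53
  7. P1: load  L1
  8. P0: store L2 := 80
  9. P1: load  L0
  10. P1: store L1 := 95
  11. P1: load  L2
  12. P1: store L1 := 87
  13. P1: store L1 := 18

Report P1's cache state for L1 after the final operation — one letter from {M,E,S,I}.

step 1: P1: store L1 := 61  ⟶  IM  (L1)  txn=BusRdX  M[L1]=70
step 2: P1: load  L0  ⟶  IE  (L0)  txn=BusRd  M[L0]=80
step 3: P1: load  L2  ⟶  IE  (L2)  txn=BusRd  M[L2]=20
step 4: P0: load  L2  ⟶  SS  (L2)  txn=BusRd  M[L2]=20
step 5: P0: load  L1  ⟶  SS  (L1)  txn=BusRd+Flush  M[L1]=61
step 6: P1: store L2 := 53  ⟶  IM  (L2)  txn=BusUpgr  M[L2]=20
step 7: P1: load  L1  ⟶  SS  (L1)  txn=∅  M[L1]=61
step 8: P0: store L2 := 80  ⟶  MI  (L2)  txn=BusRdX+Flush  M[L2]=53
step 9: P1: load  L0  ⟶  IE  (L0)  txn=∅  M[L0]=80
step 10: P1: store L1 := 95  ⟶  IM  (L1)  txn=BusUpgr  M[L1]=61
step 11: P1: load  L2  ⟶  SS  (L2)  txn=BusRd+Flush  M[L2]=80
step 12: P1: store L1 := 87  ⟶  IM  (L1)  txn=∅  M[L1]=61
step 13: P1: store L1 := 18  ⟶  IM  (L1)  txn=∅  M[L1]=61

state = M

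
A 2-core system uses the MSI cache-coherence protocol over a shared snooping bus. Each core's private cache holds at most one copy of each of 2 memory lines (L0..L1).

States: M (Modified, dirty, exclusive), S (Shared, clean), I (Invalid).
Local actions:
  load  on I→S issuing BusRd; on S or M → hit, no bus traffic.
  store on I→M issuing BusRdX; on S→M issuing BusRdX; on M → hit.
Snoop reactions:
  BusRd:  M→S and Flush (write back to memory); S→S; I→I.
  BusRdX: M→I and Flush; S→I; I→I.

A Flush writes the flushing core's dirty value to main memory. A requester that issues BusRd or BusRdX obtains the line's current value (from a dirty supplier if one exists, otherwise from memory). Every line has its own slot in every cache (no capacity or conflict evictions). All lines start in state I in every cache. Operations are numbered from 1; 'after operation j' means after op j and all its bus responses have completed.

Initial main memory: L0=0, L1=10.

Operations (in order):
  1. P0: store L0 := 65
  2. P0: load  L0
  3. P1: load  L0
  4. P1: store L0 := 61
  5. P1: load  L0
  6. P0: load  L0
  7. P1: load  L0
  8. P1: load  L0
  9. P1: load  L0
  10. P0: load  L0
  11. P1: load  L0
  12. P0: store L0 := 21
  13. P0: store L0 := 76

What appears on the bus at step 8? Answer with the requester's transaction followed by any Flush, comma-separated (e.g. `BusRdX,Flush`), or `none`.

bus = none

  op1 P0: store L0 := 65 → M/I on L0; bus BusRdX; mem=0
  op2 P0: load  L0 → M/I on L0; bus (none); mem=0
  op3 P1: load  L0 → S/S on L0; bus BusRd Flush; mem=65
  op4 P1: store L0 := 61 → I/M on L0; bus BusRdX; mem=65
  op5 P1: load  L0 → I/M on L0; bus (none); mem=65
  op6 P0: load  L0 → S/S on L0; bus BusRd Flush; mem=61
  op7 P1: load  L0 → S/S on L0; bus (none); mem=61
  op8 P1: load  L0 → S/S on L0; bus (none); mem=61
  op9 P1: load  L0 → S/S on L0; bus (none); mem=61
  op10 P0: load  L0 → S/S on L0; bus (none); mem=61
  op11 P1: load  L0 → S/S on L0; bus (none); mem=61
  op12 P0: store L0 := 21 → M/I on L0; bus BusRdX; mem=61
  op13 P0: store L0 := 76 → M/I on L0; bus (none); mem=61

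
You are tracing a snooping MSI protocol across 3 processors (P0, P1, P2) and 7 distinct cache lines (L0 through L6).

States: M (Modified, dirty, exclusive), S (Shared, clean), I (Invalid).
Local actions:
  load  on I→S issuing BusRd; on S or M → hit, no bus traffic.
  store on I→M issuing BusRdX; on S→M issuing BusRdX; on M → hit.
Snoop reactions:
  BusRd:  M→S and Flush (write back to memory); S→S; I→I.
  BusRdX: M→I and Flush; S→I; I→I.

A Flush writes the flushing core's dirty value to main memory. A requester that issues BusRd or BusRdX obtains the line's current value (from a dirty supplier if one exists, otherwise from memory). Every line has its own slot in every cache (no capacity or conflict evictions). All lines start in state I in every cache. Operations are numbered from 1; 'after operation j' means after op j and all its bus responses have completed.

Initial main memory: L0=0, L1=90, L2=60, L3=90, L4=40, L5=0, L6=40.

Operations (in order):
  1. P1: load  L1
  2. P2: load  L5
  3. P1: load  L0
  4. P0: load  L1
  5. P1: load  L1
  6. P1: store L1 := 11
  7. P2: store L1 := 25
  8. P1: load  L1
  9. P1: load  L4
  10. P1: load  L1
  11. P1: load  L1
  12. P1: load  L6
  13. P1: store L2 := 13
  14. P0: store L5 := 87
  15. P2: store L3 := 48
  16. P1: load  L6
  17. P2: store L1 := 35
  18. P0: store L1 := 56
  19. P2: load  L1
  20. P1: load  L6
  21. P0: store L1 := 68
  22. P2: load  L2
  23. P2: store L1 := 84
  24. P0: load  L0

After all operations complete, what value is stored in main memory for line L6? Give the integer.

1. P1: load  L1  bus=[BusRd]  L1: P0=I P1=S P2=I  mem[L1]=90
2. P2: load  L5  bus=[BusRd]  L5: P0=I P1=I P2=S  mem[L5]=0
3. P1: load  L0  bus=[BusRd]  L0: P0=I P1=S P2=I  mem[L0]=0
4. P0: load  L1  bus=[BusRd]  L1: P0=S P1=S P2=I  mem[L1]=90
5. P1: load  L1  bus=[-]  L1: P0=S P1=S P2=I  mem[L1]=90
6. P1: store L1 := 11  bus=[BusRdX]  L1: P0=I P1=M P2=I  mem[L1]=90
7. P2: store L1 := 25  bus=[BusRdX,Flush]  L1: P0=I P1=I P2=M  mem[L1]=11
8. P1: load  L1  bus=[BusRd,Flush]  L1: P0=I P1=S P2=S  mem[L1]=25
9. P1: load  L4  bus=[BusRd]  L4: P0=I P1=S P2=I  mem[L4]=40
10. P1: load  L1  bus=[-]  L1: P0=I P1=S P2=S  mem[L1]=25
11. P1: load  L1  bus=[-]  L1: P0=I P1=S P2=S  mem[L1]=25
12. P1: load  L6  bus=[BusRd]  L6: P0=I P1=S P2=I  mem[L6]=40
13. P1: store L2 := 13  bus=[BusRdX]  L2: P0=I P1=M P2=I  mem[L2]=60
14. P0: store L5 := 87  bus=[BusRdX]  L5: P0=M P1=I P2=I  mem[L5]=0
15. P2: store L3 := 48  bus=[BusRdX]  L3: P0=I P1=I P2=M  mem[L3]=90
16. P1: load  L6  bus=[-]  L6: P0=I P1=S P2=I  mem[L6]=40
17. P2: store L1 := 35  bus=[BusRdX]  L1: P0=I P1=I P2=M  mem[L1]=25
18. P0: store L1 := 56  bus=[BusRdX,Flush]  L1: P0=M P1=I P2=I  mem[L1]=35
19. P2: load  L1  bus=[BusRd,Flush]  L1: P0=S P1=I P2=S  mem[L1]=56
20. P1: load  L6  bus=[-]  L6: P0=I P1=S P2=I  mem[L6]=40
21. P0: store L1 := 68  bus=[BusRdX]  L1: P0=M P1=I P2=I  mem[L1]=56
22. P2: load  L2  bus=[BusRd,Flush]  L2: P0=I P1=S P2=S  mem[L2]=13
23. P2: store L1 := 84  bus=[BusRdX,Flush]  L1: P0=I P1=I P2=M  mem[L1]=68
24. P0: load  L0  bus=[BusRd]  L0: P0=S P1=S P2=I  mem[L0]=0

memory[L6] = 40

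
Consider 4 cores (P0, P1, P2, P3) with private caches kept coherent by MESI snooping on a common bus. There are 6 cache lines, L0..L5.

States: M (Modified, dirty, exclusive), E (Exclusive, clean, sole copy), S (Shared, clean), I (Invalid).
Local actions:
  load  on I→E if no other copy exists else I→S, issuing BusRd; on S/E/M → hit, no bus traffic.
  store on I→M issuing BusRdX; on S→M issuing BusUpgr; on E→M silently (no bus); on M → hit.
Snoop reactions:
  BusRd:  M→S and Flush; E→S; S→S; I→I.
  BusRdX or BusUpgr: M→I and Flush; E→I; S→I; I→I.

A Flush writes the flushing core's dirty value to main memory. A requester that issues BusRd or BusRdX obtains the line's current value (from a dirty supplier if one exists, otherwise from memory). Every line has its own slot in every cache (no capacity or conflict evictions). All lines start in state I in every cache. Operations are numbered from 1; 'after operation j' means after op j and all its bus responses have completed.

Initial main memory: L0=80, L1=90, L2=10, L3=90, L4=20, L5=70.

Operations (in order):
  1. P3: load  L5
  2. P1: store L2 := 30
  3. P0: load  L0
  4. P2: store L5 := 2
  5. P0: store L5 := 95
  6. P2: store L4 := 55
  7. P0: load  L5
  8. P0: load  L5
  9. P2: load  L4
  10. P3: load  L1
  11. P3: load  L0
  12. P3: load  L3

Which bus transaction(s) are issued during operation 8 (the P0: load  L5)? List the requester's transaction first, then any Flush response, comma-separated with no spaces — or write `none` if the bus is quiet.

[1] P3: load  L5 | P0:I, P1:I, P2:I, P3:E(70) | bus: BusRd
[2] P1: store L2 := 30 | P0:I, P1:M(30), P2:I, P3:I | bus: BusRdX
[3] P0: load  L0 | P0:E(80), P1:I, P2:I, P3:I | bus: BusRd
[4] P2: store L5 := 2 | P0:I, P1:I, P2:M(2), P3:I | bus: BusRdX
[5] P0: store L5 := 95 | P0:M(95), P1:I, P2:I, P3:I | bus: BusRdX,Flush
[6] P2: store L4 := 55 | P0:I, P1:I, P2:M(55), P3:I | bus: BusRdX
[7] P0: load  L5 | P0:M(95), P1:I, P2:I, P3:I | bus: none
[8] P0: load  L5 | P0:M(95), P1:I, P2:I, P3:I | bus: none
[9] P2: load  L4 | P0:I, P1:I, P2:M(55), P3:I | bus: none
[10] P3: load  L1 | P0:I, P1:I, P2:I, P3:E(90) | bus: BusRd
[11] P3: load  L0 | P0:S(80), P1:I, P2:I, P3:S(80) | bus: BusRd
[12] P3: load  L3 | P0:I, P1:I, P2:I, P3:E(90) | bus: BusRd

bus = none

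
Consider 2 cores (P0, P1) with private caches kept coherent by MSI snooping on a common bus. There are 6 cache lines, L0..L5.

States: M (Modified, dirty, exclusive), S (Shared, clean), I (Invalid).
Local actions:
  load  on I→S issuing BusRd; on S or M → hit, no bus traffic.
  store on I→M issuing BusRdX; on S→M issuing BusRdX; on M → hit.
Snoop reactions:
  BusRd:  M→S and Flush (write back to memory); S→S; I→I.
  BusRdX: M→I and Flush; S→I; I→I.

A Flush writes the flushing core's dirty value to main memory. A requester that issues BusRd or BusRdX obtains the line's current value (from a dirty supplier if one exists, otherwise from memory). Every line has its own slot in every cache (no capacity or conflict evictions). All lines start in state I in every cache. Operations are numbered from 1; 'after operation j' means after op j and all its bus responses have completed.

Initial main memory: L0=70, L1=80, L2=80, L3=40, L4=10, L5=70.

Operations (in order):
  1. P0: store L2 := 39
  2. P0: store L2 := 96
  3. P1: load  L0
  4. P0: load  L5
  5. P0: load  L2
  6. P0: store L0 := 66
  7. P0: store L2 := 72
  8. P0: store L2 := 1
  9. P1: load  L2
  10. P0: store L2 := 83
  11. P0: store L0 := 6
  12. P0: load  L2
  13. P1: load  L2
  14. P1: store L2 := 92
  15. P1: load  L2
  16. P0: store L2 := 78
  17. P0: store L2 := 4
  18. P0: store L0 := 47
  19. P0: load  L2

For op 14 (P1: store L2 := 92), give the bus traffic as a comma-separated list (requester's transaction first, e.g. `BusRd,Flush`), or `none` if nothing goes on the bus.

[1] P0: store L2 := 39 | P0:M(39), P1:I | bus: BusRdX
[2] P0: store L2 := 96 | P0:M(96), P1:I | bus: none
[3] P1: load  L0 | P0:I, P1:S(70) | bus: BusRd
[4] P0: load  L5 | P0:S(70), P1:I | bus: BusRd
[5] P0: load  L2 | P0:M(96), P1:I | bus: none
[6] P0: store L0 := 66 | P0:M(66), P1:I | bus: BusRdX
[7] P0: store L2 := 72 | P0:M(72), P1:I | bus: none
[8] P0: store L2 := 1 | P0:M(1), P1:I | bus: none
[9] P1: load  L2 | P0:S(1), P1:S(1) | bus: BusRd,Flush
[10] P0: store L2 := 83 | P0:M(83), P1:I | bus: BusRdX
[11] P0: store L0 := 6 | P0:M(6), P1:I | bus: none
[12] P0: load  L2 | P0:M(83), P1:I | bus: none
[13] P1: load  L2 | P0:S(83), P1:S(83) | bus: BusRd,Flush
[14] P1: store L2 := 92 | P0:I, P1:M(92) | bus: BusRdX
[15] P1: load  L2 | P0:I, P1:M(92) | bus: none
[16] P0: store L2 := 78 | P0:M(78), P1:I | bus: BusRdX,Flush
[17] P0: store L2 := 4 | P0:M(4), P1:I | bus: none
[18] P0: store L0 := 47 | P0:M(47), P1:I | bus: none
[19] P0: load  L2 | P0:M(4), P1:I | bus: none

bus = BusRdX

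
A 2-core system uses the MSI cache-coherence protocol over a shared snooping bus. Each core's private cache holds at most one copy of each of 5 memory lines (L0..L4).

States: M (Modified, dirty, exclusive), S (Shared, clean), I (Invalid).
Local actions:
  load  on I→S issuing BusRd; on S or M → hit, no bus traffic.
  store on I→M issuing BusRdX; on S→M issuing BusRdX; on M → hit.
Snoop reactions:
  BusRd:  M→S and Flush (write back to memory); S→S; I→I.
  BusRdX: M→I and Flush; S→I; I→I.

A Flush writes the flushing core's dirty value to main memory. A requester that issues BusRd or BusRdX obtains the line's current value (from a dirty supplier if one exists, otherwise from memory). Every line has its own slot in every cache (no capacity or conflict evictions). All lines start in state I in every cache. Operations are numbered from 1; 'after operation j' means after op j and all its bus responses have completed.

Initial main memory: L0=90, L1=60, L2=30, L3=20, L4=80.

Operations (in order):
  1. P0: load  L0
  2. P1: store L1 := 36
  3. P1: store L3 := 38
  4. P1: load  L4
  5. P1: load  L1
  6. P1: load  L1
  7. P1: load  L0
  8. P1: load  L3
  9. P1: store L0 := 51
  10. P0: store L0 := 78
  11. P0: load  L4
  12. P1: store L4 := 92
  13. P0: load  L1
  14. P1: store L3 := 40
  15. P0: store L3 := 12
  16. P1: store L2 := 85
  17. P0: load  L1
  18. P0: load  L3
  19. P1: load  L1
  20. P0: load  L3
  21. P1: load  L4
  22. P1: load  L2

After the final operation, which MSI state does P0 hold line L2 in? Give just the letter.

state = I

1. P0: load  L0  bus=[BusRd]  L0: P0=S P1=I  mem[L0]=90
2. P1: store L1 := 36  bus=[BusRdX]  L1: P0=I P1=M  mem[L1]=60
3. P1: store L3 := 38  bus=[BusRdX]  L3: P0=I P1=M  mem[L3]=20
4. P1: load  L4  bus=[BusRd]  L4: P0=I P1=S  mem[L4]=80
5. P1: load  L1  bus=[-]  L1: P0=I P1=M  mem[L1]=60
6. P1: load  L1  bus=[-]  L1: P0=I P1=M  mem[L1]=60
7. P1: load  L0  bus=[BusRd]  L0: P0=S P1=S  mem[L0]=90
8. P1: load  L3  bus=[-]  L3: P0=I P1=M  mem[L3]=20
9. P1: store L0 := 51  bus=[BusRdX]  L0: P0=I P1=M  mem[L0]=90
10. P0: store L0 := 78  bus=[BusRdX,Flush]  L0: P0=M P1=I  mem[L0]=51
11. P0: load  L4  bus=[BusRd]  L4: P0=S P1=S  mem[L4]=80
12. P1: store L4 := 92  bus=[BusRdX]  L4: P0=I P1=M  mem[L4]=80
13. P0: load  L1  bus=[BusRd,Flush]  L1: P0=S P1=S  mem[L1]=36
14. P1: store L3 := 40  bus=[-]  L3: P0=I P1=M  mem[L3]=20
15. P0: store L3 := 12  bus=[BusRdX,Flush]  L3: P0=M P1=I  mem[L3]=40
16. P1: store L2 := 85  bus=[BusRdX]  L2: P0=I P1=M  mem[L2]=30
17. P0: load  L1  bus=[-]  L1: P0=S P1=S  mem[L1]=36
18. P0: load  L3  bus=[-]  L3: P0=M P1=I  mem[L3]=40
19. P1: load  L1  bus=[-]  L1: P0=S P1=S  mem[L1]=36
20. P0: load  L3  bus=[-]  L3: P0=M P1=I  mem[L3]=40
21. P1: load  L4  bus=[-]  L4: P0=I P1=M  mem[L4]=80
22. P1: load  L2  bus=[-]  L2: P0=I P1=M  mem[L2]=30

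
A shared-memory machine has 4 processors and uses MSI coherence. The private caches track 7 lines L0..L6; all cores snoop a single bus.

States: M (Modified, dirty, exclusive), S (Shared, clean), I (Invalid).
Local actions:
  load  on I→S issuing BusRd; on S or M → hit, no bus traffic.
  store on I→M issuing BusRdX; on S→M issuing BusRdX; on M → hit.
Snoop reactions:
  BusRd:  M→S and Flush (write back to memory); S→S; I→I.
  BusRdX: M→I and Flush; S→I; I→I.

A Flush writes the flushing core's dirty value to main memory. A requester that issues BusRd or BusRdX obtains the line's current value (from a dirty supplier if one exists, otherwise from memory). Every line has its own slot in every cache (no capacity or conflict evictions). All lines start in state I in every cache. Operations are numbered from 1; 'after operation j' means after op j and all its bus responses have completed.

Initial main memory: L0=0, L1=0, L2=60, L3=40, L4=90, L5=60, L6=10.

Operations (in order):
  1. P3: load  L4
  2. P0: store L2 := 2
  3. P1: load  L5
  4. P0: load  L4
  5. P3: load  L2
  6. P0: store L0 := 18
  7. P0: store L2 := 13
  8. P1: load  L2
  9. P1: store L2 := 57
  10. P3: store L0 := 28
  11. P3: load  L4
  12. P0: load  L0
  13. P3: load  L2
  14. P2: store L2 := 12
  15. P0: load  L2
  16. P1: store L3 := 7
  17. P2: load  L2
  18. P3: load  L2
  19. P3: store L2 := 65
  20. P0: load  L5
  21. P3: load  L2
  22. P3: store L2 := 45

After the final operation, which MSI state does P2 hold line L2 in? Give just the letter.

1. P3: load  L4  bus=[BusRd]  L4: P0=I P1=I P2=I P3=S  mem[L4]=90
2. P0: store L2 := 2  bus=[BusRdX]  L2: P0=M P1=I P2=I P3=I  mem[L2]=60
3. P1: load  L5  bus=[BusRd]  L5: P0=I P1=S P2=I P3=I  mem[L5]=60
4. P0: load  L4  bus=[BusRd]  L4: P0=S P1=I P2=I P3=S  mem[L4]=90
5. P3: load  L2  bus=[BusRd,Flush]  L2: P0=S P1=I P2=I P3=S  mem[L2]=2
6. P0: store L0 := 18  bus=[BusRdX]  L0: P0=M P1=I P2=I P3=I  mem[L0]=0
7. P0: store L2 := 13  bus=[BusRdX]  L2: P0=M P1=I P2=I P3=I  mem[L2]=2
8. P1: load  L2  bus=[BusRd,Flush]  L2: P0=S P1=S P2=I P3=I  mem[L2]=13
9. P1: store L2 := 57  bus=[BusRdX]  L2: P0=I P1=M P2=I P3=I  mem[L2]=13
10. P3: store L0 := 28  bus=[BusRdX,Flush]  L0: P0=I P1=I P2=I P3=M  mem[L0]=18
11. P3: load  L4  bus=[-]  L4: P0=S P1=I P2=I P3=S  mem[L4]=90
12. P0: load  L0  bus=[BusRd,Flush]  L0: P0=S P1=I P2=I P3=S  mem[L0]=28
13. P3: load  L2  bus=[BusRd,Flush]  L2: P0=I P1=S P2=I P3=S  mem[L2]=57
14. P2: store L2 := 12  bus=[BusRdX]  L2: P0=I P1=I P2=M P3=I  mem[L2]=57
15. P0: load  L2  bus=[BusRd,Flush]  L2: P0=S P1=I P2=S P3=I  mem[L2]=12
16. P1: store L3 := 7  bus=[BusRdX]  L3: P0=I P1=M P2=I P3=I  mem[L3]=40
17. P2: load  L2  bus=[-]  L2: P0=S P1=I P2=S P3=I  mem[L2]=12
18. P3: load  L2  bus=[BusRd]  L2: P0=S P1=I P2=S P3=S  mem[L2]=12
19. P3: store L2 := 65  bus=[BusRdX]  L2: P0=I P1=I P2=I P3=M  mem[L2]=12
20. P0: load  L5  bus=[BusRd]  L5: P0=S P1=S P2=I P3=I  mem[L5]=60
21. P3: load  L2  bus=[-]  L2: P0=I P1=I P2=I P3=M  mem[L2]=12
22. P3: store L2 := 45  bus=[-]  L2: P0=I P1=I P2=I P3=M  mem[L2]=12

state = I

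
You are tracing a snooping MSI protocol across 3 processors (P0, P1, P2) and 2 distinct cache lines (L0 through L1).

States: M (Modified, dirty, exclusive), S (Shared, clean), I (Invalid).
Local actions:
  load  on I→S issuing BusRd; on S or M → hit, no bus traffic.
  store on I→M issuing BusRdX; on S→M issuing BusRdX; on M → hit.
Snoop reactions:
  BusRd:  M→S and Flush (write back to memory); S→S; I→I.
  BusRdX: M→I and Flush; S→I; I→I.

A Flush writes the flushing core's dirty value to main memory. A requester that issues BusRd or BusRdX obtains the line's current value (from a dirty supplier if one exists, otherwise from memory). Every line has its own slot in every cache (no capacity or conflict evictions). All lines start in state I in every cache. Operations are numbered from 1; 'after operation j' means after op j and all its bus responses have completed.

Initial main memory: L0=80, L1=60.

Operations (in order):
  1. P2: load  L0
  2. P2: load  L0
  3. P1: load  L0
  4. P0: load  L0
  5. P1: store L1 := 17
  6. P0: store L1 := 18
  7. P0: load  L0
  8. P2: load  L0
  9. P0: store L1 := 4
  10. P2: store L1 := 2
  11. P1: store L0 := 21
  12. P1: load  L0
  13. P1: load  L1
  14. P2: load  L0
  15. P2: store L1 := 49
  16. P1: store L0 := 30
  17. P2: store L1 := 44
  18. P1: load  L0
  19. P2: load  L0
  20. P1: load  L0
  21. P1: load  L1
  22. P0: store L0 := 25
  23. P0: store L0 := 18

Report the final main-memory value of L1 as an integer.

memory[L1] = 44

1. P2: load  L0  bus=[BusRd]  L0: P0=I P1=I P2=S  mem[L0]=80
2. P2: load  L0  bus=[-]  L0: P0=I P1=I P2=S  mem[L0]=80
3. P1: load  L0  bus=[BusRd]  L0: P0=I P1=S P2=S  mem[L0]=80
4. P0: load  L0  bus=[BusRd]  L0: P0=S P1=S P2=S  mem[L0]=80
5. P1: store L1 := 17  bus=[BusRdX]  L1: P0=I P1=M P2=I  mem[L1]=60
6. P0: store L1 := 18  bus=[BusRdX,Flush]  L1: P0=M P1=I P2=I  mem[L1]=17
7. P0: load  L0  bus=[-]  L0: P0=S P1=S P2=S  mem[L0]=80
8. P2: load  L0  bus=[-]  L0: P0=S P1=S P2=S  mem[L0]=80
9. P0: store L1 := 4  bus=[-]  L1: P0=M P1=I P2=I  mem[L1]=17
10. P2: store L1 := 2  bus=[BusRdX,Flush]  L1: P0=I P1=I P2=M  mem[L1]=4
11. P1: store L0 := 21  bus=[BusRdX]  L0: P0=I P1=M P2=I  mem[L0]=80
12. P1: load  L0  bus=[-]  L0: P0=I P1=M P2=I  mem[L0]=80
13. P1: load  L1  bus=[BusRd,Flush]  L1: P0=I P1=S P2=S  mem[L1]=2
14. P2: load  L0  bus=[BusRd,Flush]  L0: P0=I P1=S P2=S  mem[L0]=21
15. P2: store L1 := 49  bus=[BusRdX]  L1: P0=I P1=I P2=M  mem[L1]=2
16. P1: store L0 := 30  bus=[BusRdX]  L0: P0=I P1=M P2=I  mem[L0]=21
17. P2: store L1 := 44  bus=[-]  L1: P0=I P1=I P2=M  mem[L1]=2
18. P1: load  L0  bus=[-]  L0: P0=I P1=M P2=I  mem[L0]=21
19. P2: load  L0  bus=[BusRd,Flush]  L0: P0=I P1=S P2=S  mem[L0]=30
20. P1: load  L0  bus=[-]  L0: P0=I P1=S P2=S  mem[L0]=30
21. P1: load  L1  bus=[BusRd,Flush]  L1: P0=I P1=S P2=S  mem[L1]=44
22. P0: store L0 := 25  bus=[BusRdX]  L0: P0=M P1=I P2=I  mem[L0]=30
23. P0: store L0 := 18  bus=[-]  L0: P0=M P1=I P2=I  mem[L0]=30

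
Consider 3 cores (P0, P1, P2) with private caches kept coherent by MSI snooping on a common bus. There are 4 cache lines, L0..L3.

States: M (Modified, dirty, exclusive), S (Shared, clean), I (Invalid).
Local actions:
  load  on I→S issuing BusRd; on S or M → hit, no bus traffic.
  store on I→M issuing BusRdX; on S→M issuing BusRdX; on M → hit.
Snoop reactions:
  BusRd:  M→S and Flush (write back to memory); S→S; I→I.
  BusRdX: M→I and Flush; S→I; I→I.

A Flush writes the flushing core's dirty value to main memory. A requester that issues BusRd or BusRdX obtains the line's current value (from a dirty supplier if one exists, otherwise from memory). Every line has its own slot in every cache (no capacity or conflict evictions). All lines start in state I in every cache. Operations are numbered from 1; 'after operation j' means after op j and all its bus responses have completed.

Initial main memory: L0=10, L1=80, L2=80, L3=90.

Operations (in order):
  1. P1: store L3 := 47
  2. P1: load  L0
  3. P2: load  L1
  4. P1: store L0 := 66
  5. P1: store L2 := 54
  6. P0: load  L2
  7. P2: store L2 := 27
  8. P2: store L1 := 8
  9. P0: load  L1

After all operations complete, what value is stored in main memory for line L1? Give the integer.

  op1 P1: store L3 := 47 → I/M/I on L3; bus BusRdX; mem=90
  op2 P1: load  L0 → I/S/I on L0; bus BusRd; mem=10
  op3 P2: load  L1 → I/I/S on L1; bus BusRd; mem=80
  op4 P1: store L0 := 66 → I/M/I on L0; bus BusRdX; mem=10
  op5 P1: store L2 := 54 → I/M/I on L2; bus BusRdX; mem=80
  op6 P0: load  L2 → S/S/I on L2; bus BusRd Flush; mem=54
  op7 P2: store L2 := 27 → I/I/M on L2; bus BusRdX; mem=54
  op8 P2: store L1 := 8 → I/I/M on L1; bus BusRdX; mem=80
  op9 P0: load  L1 → S/I/S on L1; bus BusRd Flush; mem=8

memory[L1] = 8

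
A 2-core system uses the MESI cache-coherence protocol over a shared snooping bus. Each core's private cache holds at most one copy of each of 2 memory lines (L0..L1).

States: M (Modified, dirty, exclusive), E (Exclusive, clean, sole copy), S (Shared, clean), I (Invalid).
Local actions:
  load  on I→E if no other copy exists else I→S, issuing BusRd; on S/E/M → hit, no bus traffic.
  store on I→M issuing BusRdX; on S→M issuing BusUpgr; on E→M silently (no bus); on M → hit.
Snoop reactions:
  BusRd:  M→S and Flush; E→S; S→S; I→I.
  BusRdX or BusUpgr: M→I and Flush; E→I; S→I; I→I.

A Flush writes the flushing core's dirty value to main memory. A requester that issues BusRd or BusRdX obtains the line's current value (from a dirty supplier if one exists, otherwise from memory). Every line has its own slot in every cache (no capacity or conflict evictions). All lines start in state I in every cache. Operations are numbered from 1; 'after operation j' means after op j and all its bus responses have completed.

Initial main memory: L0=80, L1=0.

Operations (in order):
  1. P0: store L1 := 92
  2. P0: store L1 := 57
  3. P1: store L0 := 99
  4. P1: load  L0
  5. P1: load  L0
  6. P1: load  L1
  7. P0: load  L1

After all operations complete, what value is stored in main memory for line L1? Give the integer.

memory[L1] = 57

  op1 P0: store L1 := 92 → M/I on L1; bus BusRdX; mem=0
  op2 P0: store L1 := 57 → M/I on L1; bus (none); mem=0
  op3 P1: store L0 := 99 → I/M on L0; bus BusRdX; mem=80
  op4 P1: load  L0 → I/M on L0; bus (none); mem=80
  op5 P1: load  L0 → I/M on L0; bus (none); mem=80
  op6 P1: load  L1 → S/S on L1; bus BusRd Flush; mem=57
  op7 P0: load  L1 → S/S on L1; bus (none); mem=57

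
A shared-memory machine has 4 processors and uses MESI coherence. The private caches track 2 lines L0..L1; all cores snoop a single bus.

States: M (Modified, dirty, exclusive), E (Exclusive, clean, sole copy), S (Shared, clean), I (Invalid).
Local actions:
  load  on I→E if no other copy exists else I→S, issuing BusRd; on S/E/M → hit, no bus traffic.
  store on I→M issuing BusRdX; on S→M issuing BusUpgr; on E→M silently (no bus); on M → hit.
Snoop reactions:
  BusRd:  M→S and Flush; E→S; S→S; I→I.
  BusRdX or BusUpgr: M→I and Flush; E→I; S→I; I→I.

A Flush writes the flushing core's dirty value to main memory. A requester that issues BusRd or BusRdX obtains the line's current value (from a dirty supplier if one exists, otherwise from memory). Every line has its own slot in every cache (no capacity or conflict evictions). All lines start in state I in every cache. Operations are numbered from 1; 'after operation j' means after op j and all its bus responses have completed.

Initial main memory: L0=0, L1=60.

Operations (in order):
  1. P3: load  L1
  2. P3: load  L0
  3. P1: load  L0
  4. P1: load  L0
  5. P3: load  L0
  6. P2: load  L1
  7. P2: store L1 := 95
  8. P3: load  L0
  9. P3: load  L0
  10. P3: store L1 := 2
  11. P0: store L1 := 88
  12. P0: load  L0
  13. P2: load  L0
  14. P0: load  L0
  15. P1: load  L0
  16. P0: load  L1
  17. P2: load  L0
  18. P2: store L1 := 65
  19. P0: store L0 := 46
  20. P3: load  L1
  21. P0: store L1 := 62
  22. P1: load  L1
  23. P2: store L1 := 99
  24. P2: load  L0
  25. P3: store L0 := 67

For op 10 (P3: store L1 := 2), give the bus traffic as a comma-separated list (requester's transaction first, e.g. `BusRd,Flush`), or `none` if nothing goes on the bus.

bus = BusRdX,Flush

  op1 P3: load  L1 → I/I/I/E on L1; bus BusRd; mem=60
  op2 P3: load  L0 → I/I/I/E on L0; bus BusRd; mem=0
  op3 P1: load  L0 → I/S/I/S on L0; bus BusRd; mem=0
  op4 P1: load  L0 → I/S/I/S on L0; bus (none); mem=0
  op5 P3: load  L0 → I/S/I/S on L0; bus (none); mem=0
  op6 P2: load  L1 → I/I/S/S on L1; bus BusRd; mem=60
  op7 P2: store L1 := 95 → I/I/M/I on L1; bus BusUpgr; mem=60
  op8 P3: load  L0 → I/S/I/S on L0; bus (none); mem=0
  op9 P3: load  L0 → I/S/I/S on L0; bus (none); mem=0
  op10 P3: store L1 := 2 → I/I/I/M on L1; bus BusRdX Flush; mem=95
  op11 P0: store L1 := 88 → M/I/I/I on L1; bus BusRdX Flush; mem=2
  op12 P0: load  L0 → S/S/I/S on L0; bus BusRd; mem=0
  op13 P2: load  L0 → S/S/S/S on L0; bus BusRd; mem=0
  op14 P0: load  L0 → S/S/S/S on L0; bus (none); mem=0
  op15 P1: load  L0 → S/S/S/S on L0; bus (none); mem=0
  op16 P0: load  L1 → M/I/I/I on L1; bus (none); mem=2
  op17 P2: load  L0 → S/S/S/S on L0; bus (none); mem=0
  op18 P2: store L1 := 65 → I/I/M/I on L1; bus BusRdX Flush; mem=88
  op19 P0: store L0 := 46 → M/I/I/I on L0; bus BusUpgr; mem=0
  op20 P3: load  L1 → I/I/S/S on L1; bus BusRd Flush; mem=65
  op21 P0: store L1 := 62 → M/I/I/I on L1; bus BusRdX; mem=65
  op22 P1: load  L1 → S/S/I/I on L1; bus BusRd Flush; mem=62
  op23 P2: store L1 := 99 → I/I/M/I on L1; bus BusRdX; mem=62
  op24 P2: load  L0 → S/I/S/I on L0; bus BusRd Flush; mem=46
  op25 P3: store L0 := 67 → I/I/I/M on L0; bus BusRdX; mem=46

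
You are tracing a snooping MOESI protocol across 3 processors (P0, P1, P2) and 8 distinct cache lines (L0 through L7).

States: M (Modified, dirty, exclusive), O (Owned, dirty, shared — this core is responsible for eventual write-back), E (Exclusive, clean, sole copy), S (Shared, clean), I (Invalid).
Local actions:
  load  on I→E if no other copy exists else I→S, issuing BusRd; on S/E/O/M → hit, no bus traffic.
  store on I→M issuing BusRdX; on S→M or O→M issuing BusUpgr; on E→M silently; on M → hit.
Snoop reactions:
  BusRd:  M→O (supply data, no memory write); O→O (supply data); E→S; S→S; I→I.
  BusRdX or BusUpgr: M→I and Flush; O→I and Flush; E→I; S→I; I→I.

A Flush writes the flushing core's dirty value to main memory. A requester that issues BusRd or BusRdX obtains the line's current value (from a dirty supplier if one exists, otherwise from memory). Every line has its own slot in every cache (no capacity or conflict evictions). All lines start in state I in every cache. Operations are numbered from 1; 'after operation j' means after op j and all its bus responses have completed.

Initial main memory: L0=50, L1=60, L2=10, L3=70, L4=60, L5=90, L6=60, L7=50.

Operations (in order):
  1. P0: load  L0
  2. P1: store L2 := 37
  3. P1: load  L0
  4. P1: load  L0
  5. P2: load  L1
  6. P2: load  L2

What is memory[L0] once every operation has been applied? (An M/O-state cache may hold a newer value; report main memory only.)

[1] P0: load  L0 | P0:E(50), P1:I, P2:I | bus: BusRd
[2] P1: store L2 := 37 | P0:I, P1:M(37), P2:I | bus: BusRdX
[3] P1: load  L0 | P0:S(50), P1:S(50), P2:I | bus: BusRd
[4] P1: load  L0 | P0:S(50), P1:S(50), P2:I | bus: none
[5] P2: load  L1 | P0:I, P1:I, P2:E(60) | bus: BusRd
[6] P2: load  L2 | P0:I, P1:O(37), P2:S(37) | bus: BusRd

memory[L0] = 50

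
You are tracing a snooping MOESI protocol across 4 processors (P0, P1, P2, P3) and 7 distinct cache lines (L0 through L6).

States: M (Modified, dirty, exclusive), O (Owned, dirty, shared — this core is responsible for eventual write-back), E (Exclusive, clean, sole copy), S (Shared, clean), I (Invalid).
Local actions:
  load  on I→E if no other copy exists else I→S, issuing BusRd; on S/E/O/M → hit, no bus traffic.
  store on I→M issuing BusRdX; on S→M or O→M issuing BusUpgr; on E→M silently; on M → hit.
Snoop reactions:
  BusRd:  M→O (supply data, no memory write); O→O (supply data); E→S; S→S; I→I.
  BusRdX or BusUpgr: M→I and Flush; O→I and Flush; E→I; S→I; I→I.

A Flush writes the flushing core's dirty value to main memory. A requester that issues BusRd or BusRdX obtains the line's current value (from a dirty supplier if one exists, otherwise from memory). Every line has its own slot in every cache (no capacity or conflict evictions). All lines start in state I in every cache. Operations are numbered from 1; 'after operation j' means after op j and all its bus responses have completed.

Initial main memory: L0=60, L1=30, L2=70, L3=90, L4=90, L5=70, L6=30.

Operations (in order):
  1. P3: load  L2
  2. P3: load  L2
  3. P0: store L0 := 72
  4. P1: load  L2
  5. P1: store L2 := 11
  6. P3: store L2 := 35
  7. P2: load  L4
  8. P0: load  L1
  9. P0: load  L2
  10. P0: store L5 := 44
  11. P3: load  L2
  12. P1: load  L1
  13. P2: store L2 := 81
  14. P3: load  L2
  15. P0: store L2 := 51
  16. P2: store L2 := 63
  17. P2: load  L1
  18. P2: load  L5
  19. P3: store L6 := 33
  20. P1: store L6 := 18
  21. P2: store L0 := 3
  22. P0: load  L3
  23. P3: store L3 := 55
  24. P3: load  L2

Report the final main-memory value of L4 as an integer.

1. P3: load  L2  bus=[BusRd]  L2: P0=I P1=I P2=I P3=E  mem[L2]=70
2. P3: load  L2  bus=[-]  L2: P0=I P1=I P2=I P3=E  mem[L2]=70
3. P0: store L0 := 72  bus=[BusRdX]  L0: P0=M P1=I P2=I P3=I  mem[L0]=60
4. P1: load  L2  bus=[BusRd]  L2: P0=I P1=S P2=I P3=S  mem[L2]=70
5. P1: store L2 := 11  bus=[BusUpgr]  L2: P0=I P1=M P2=I P3=I  mem[L2]=70
6. P3: store L2 := 35  bus=[BusRdX,Flush]  L2: P0=I P1=I P2=I P3=M  mem[L2]=11
7. P2: load  L4  bus=[BusRd]  L4: P0=I P1=I P2=E P3=I  mem[L4]=90
8. P0: load  L1  bus=[BusRd]  L1: P0=E P1=I P2=I P3=I  mem[L1]=30
9. P0: load  L2  bus=[BusRd]  L2: P0=S P1=I P2=I P3=O  mem[L2]=11
10. P0: store L5 := 44  bus=[BusRdX]  L5: P0=M P1=I P2=I P3=I  mem[L5]=70
11. P3: load  L2  bus=[-]  L2: P0=S P1=I P2=I P3=O  mem[L2]=11
12. P1: load  L1  bus=[BusRd]  L1: P0=S P1=S P2=I P3=I  mem[L1]=30
13. P2: store L2 := 81  bus=[BusRdX,Flush]  L2: P0=I P1=I P2=M P3=I  mem[L2]=35
14. P3: load  L2  bus=[BusRd]  L2: P0=I P1=I P2=O P3=S  mem[L2]=35
15. P0: store L2 := 51  bus=[BusRdX,Flush]  L2: P0=M P1=I P2=I P3=I  mem[L2]=81
16. P2: store L2 := 63  bus=[BusRdX,Flush]  L2: P0=I P1=I P2=M P3=I  mem[L2]=51
17. P2: load  L1  bus=[BusRd]  L1: P0=S P1=S P2=S P3=I  mem[L1]=30
18. P2: load  L5  bus=[BusRd]  L5: P0=O P1=I P2=S P3=I  mem[L5]=70
19. P3: store L6 := 33  bus=[BusRdX]  L6: P0=I P1=I P2=I P3=M  mem[L6]=30
20. P1: store L6 := 18  bus=[BusRdX,Flush]  L6: P0=I P1=M P2=I P3=I  mem[L6]=33
21. P2: store L0 := 3  bus=[BusRdX,Flush]  L0: P0=I P1=I P2=M P3=I  mem[L0]=72
22. P0: load  L3  bus=[BusRd]  L3: P0=E P1=I P2=I P3=I  mem[L3]=90
23. P3: store L3 := 55  bus=[BusRdX]  L3: P0=I P1=I P2=I P3=M  mem[L3]=90
24. P3: load  L2  bus=[BusRd]  L2: P0=I P1=I P2=O P3=S  mem[L2]=51

memory[L4] = 90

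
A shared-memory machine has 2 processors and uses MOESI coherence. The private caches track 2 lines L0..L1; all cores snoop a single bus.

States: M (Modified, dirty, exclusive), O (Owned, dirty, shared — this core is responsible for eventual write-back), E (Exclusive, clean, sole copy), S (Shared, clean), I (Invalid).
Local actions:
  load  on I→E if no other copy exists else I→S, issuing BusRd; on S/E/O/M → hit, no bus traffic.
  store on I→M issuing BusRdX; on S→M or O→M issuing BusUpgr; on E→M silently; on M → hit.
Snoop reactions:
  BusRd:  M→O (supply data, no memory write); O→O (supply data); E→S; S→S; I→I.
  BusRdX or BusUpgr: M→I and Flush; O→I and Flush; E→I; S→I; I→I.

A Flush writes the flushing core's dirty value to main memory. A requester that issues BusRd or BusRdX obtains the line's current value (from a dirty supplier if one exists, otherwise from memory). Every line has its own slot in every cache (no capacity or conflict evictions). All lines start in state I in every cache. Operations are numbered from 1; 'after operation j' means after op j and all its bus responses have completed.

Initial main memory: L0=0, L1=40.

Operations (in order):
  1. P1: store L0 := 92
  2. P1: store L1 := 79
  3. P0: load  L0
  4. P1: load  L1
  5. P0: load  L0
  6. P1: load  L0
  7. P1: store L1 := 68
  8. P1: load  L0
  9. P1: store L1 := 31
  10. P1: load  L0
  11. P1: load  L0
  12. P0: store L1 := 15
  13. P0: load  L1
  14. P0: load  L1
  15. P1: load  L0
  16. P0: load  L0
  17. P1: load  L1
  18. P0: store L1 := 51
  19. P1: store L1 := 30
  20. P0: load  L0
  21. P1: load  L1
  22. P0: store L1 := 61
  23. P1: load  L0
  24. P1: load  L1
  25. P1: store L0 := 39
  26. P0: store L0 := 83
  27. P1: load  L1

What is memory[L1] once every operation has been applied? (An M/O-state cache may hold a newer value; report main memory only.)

  op1 P1: store L0 := 92 → I/M on L0; bus BusRdX; mem=0
  op2 P1: store L1 := 79 → I/M on L1; bus BusRdX; mem=40
  op3 P0: load  L0 → S/O on L0; bus BusRd; mem=0
  op4 P1: load  L1 → I/M on L1; bus (none); mem=40
  op5 P0: load  L0 → S/O on L0; bus (none); mem=0
  op6 P1: load  L0 → S/O on L0; bus (none); mem=0
  op7 P1: store L1 := 68 → I/M on L1; bus (none); mem=40
  op8 P1: load  L0 → S/O on L0; bus (none); mem=0
  op9 P1: store L1 := 31 → I/M on L1; bus (none); mem=40
  op10 P1: load  L0 → S/O on L0; bus (none); mem=0
  op11 P1: load  L0 → S/O on L0; bus (none); mem=0
  op12 P0: store L1 := 15 → M/I on L1; bus BusRdX Flush; mem=31
  op13 P0: load  L1 → M/I on L1; bus (none); mem=31
  op14 P0: load  L1 → M/I on L1; bus (none); mem=31
  op15 P1: load  L0 → S/O on L0; bus (none); mem=0
  op16 P0: load  L0 → S/O on L0; bus (none); mem=0
  op17 P1: load  L1 → O/S on L1; bus BusRd; mem=31
  op18 P0: store L1 := 51 → M/I on L1; bus BusUpgr; mem=31
  op19 P1: store L1 := 30 → I/M on L1; bus BusRdX Flush; mem=51
  op20 P0: load  L0 → S/O on L0; bus (none); mem=0
  op21 P1: load  L1 → I/M on L1; bus (none); mem=51
  op22 P0: store L1 := 61 → M/I on L1; bus BusRdX Flush; mem=30
  op23 P1: load  L0 → S/O on L0; bus (none); mem=0
  op24 P1: load  L1 → O/S on L1; bus BusRd; mem=30
  op25 P1: store L0 := 39 → I/M on L0; bus BusUpgr; mem=0
  op26 P0: store L0 := 83 → M/I on L0; bus BusRdX Flush; mem=39
  op27 P1: load  L1 → O/S on L1; bus (none); mem=30

memory[L1] = 30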